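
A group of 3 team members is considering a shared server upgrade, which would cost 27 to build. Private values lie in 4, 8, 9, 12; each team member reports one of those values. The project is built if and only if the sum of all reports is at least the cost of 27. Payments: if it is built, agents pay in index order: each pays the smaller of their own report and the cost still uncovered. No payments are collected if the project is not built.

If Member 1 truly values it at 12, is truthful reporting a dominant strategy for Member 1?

No

Consider the case where Member 2 reports 8 and Member 3 reports 12.
Truthful report 12: project built, pays 12, utility 12 - 12 = 0.
Report 8 instead: project built, pays 8, utility 12 - 8 = 4.
Since 4 > 0, reporting 8 is strictly better here, so truthful reporting is not dominant.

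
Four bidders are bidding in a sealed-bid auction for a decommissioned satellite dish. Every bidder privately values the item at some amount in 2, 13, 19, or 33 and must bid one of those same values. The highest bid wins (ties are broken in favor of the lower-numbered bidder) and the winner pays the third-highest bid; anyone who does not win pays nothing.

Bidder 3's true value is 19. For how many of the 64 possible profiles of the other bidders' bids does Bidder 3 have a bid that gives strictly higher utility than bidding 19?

Others bid (2, 2, 33): truth gives 0; bid 33 gives 17 > 0. Violating.
Others bid (2, 13, 33): truth gives 0; bid 33 gives 6 > 0. Violating.
Others bid (2, 19, 2): truth gives 0; bid 33 gives 17 > 0. Violating.
Others bid (2, 19, 13): truth gives 0; bid 33 gives 6 > 0. Violating.
Others bid (2, 2, 2): truth gives 17; no alternative beats it.
Others bid (2, 2, 13): truth gives 17; no alternative beats it.
(Checking all 64 profiles: 12 have a profitable deviation, 52 do not.)

12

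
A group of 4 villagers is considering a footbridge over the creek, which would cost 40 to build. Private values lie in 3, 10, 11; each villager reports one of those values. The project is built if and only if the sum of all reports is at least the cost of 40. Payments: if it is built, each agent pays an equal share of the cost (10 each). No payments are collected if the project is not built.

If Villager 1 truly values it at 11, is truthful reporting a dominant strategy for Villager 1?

Check each profile of the others' reports and compare truth against every alternative report.
Others report (10, 10, 10): truth gives 1, best alternative gives 1.
Others report (10, 10, 11): truth gives 1, best alternative gives 1.
Others report (10, 11, 10): truth gives 1, best alternative gives 1.
Others report (10, 11, 11): truth gives 1, best alternative gives 1.
Others report (11, 10, 10): truth gives 1, best alternative gives 1.
Others report (11, 10, 11): truth gives 1, best alternative gives 1.
(Remaining 21 profiles checked similarly; truth is weakly best in each.)
In every case the truthful report is at least as good as any alternative, so it is a dominant strategy.

Yes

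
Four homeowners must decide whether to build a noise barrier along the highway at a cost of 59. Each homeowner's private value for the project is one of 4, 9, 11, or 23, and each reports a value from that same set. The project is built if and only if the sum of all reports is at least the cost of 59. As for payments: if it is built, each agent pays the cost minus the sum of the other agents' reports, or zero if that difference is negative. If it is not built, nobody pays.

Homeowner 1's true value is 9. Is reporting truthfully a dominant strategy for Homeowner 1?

Check each profile of the others' reports and compare truth against every alternative report.
Others report (23, 23, 23): truth gives 9, best alternative gives 9.
Others report (11, 23, 23): truth gives 7, best alternative gives 7.
Others report (23, 11, 23): truth gives 7, best alternative gives 7.
Others report (23, 23, 11): truth gives 7, best alternative gives 7.
Others report (9, 23, 23): truth gives 5, best alternative gives 5.
Others report (23, 9, 23): truth gives 5, best alternative gives 5.
(Remaining 58 profiles checked similarly; truth is weakly best in each.)
In every case the truthful report is at least as good as any alternative, so it is a dominant strategy.

Yes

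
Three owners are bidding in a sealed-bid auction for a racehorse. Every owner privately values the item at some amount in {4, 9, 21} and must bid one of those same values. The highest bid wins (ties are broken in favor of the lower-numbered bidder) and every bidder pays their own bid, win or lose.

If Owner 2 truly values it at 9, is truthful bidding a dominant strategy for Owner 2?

No

Consider the case where Owner 1 bids 4 and Owner 3 bids 21.
Truthful bid 9: loses but pays 9, utility -9.
Bid 4 instead: loses but pays 4, utility -4.
Since -4 > -9, bidding 4 is strictly better here, so truthful bidding is not dominant.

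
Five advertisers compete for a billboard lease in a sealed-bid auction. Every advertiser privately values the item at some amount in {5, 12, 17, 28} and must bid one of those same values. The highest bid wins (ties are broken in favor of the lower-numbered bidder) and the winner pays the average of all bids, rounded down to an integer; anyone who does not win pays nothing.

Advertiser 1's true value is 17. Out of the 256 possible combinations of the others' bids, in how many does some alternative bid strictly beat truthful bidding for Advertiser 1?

44

Others bid (5, 5, 5, 5): truth gives 10; bid 5 gives 12 > 10. Violating.
Others bid (5, 5, 5, 12): truth gives 9; bid 12 gives 10 > 9. Violating.
Others bid (5, 5, 5, 28): truth gives 0; bid 28 gives 3 > 0. Violating.
Others bid (5, 5, 12, 5): truth gives 9; bid 12 gives 10 > 9. Violating.
Others bid (5, 5, 5, 17): truth gives 8; no alternative beats it.
Others bid (5, 5, 12, 17): truth gives 6; no alternative beats it.
(Checking all 256 profiles: 44 have a profitable deviation, 212 do not.)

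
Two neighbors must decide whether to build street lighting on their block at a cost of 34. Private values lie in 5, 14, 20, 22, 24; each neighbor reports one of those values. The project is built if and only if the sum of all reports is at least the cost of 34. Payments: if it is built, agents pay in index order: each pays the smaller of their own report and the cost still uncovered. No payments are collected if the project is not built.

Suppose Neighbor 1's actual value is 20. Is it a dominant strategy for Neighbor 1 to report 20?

No

Consider the case where Neighbor 2 reports 20.
Truthful report 20: project built, pays 20, utility 20 - 20 = 0.
Report 14 instead: project built, pays 14, utility 20 - 14 = 6.
Since 6 > 0, reporting 14 is strictly better here, so truthful reporting is not dominant.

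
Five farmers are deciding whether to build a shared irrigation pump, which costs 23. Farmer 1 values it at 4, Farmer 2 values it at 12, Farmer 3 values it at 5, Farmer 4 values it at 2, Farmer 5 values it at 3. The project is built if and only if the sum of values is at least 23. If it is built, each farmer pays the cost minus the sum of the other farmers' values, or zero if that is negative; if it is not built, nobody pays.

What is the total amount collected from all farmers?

Total value 26 ≥ cost 23, so it is built.
Farmer 1: others sum to 22; max(0, 23 - 22) = 1.
Farmer 2: others sum to 14; max(0, 23 - 14) = 9.
Farmer 3: others sum to 21; max(0, 23 - 21) = 2.
Farmer 4: others sum to 24; max(0, 23 - 24) = 0.
Farmer 5: others sum to 23; max(0, 23 - 23) = 0.
Total collected = 1 + 9 + 2 + 0 + 0 = 12.

12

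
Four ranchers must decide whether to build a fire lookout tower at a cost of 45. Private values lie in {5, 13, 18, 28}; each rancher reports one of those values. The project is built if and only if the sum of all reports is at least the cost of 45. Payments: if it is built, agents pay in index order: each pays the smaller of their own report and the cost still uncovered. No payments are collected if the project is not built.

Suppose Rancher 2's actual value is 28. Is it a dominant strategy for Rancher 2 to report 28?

No

Consider the case where Rancher 1 reports 5, Rancher 3 reports 5 and Rancher 4 reports 18.
Truthful report 28: project built, pays 28, utility 28 - 28 = 0.
Report 18 instead: project built, pays 18, utility 28 - 18 = 10.
Since 10 > 0, reporting 18 is strictly better here, so truthful reporting is not dominant.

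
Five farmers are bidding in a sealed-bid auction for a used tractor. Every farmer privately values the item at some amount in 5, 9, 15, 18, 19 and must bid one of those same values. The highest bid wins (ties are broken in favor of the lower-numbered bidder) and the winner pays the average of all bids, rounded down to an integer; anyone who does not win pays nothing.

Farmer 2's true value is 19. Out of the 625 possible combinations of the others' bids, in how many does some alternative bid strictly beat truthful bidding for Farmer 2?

Others bid (5, 5, 5, 5): truth gives 12; bid 9 gives 14 > 12. Violating.
Others bid (5, 5, 5, 9): truth gives 11; bid 9 gives 13 > 11. Violating.
Others bid (5, 5, 9, 5): truth gives 11; bid 9 gives 13 > 11. Violating.
Others bid (5, 5, 9, 9): truth gives 10; bid 9 gives 12 > 10. Violating.
Others bid (5, 5, 5, 15): truth gives 10; no alternative beats it.
Others bid (5, 5, 5, 18): truth gives 9; no alternative beats it.
(Checking all 625 profiles: 77 have a profitable deviation, 548 do not.)

77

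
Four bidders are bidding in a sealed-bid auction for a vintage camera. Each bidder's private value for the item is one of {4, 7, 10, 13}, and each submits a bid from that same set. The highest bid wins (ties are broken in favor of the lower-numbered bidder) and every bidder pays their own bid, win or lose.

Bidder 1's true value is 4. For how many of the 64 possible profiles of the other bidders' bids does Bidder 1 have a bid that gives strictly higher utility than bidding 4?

7

Others bid (4, 4, 7): truth gives -4; bid 7 gives -3 > -4. Violating.
Others bid (4, 7, 4): truth gives -4; bid 7 gives -3 > -4. Violating.
Others bid (4, 7, 7): truth gives -4; bid 7 gives -3 > -4. Violating.
Others bid (7, 4, 4): truth gives -4; bid 7 gives -3 > -4. Violating.
Others bid (4, 4, 4): truth gives 0; no alternative beats it.
Others bid (4, 4, 10): truth gives -4; no alternative beats it.
(Checking all 64 profiles: 7 have a profitable deviation, 57 do not.)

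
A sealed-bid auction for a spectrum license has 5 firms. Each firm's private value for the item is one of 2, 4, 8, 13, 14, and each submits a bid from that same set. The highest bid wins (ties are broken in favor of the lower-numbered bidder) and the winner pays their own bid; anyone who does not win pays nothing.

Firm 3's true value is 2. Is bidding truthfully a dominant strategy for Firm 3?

Check each profile of the others' bids and compare truth against every alternative bid.
Others bid (2, 2, 2, 2): truth gives 0, best alternative gives -2.
Others bid (2, 2, 2, 4): truth gives 0, best alternative gives -2.
Others bid (2, 2, 4, 2): truth gives 0, best alternative gives -2.
Others bid (2, 2, 4, 4): truth gives 0, best alternative gives -2.
Others bid (2, 2, 2, 8): truth gives 0, best alternative gives 0.
Others bid (2, 2, 2, 13): truth gives 0, best alternative gives 0.
(Remaining 619 profiles checked similarly; truth is weakly best in each.)
In every case the truthful bid is at least as good as any alternative, so it is a dominant strategy.

Yes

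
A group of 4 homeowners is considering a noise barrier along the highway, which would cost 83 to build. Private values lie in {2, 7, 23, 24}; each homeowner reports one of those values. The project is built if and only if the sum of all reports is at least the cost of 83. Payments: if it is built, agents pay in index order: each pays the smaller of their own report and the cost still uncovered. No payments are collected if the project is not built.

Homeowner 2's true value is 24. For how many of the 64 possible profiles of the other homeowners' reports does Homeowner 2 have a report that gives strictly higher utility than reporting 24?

Others report (23, 23, 23): truth gives 0; report 23 gives 1 > 0. Violating.
Others report (23, 23, 24): truth gives 0; report 23 gives 1 > 0. Violating.
Others report (23, 24, 23): truth gives 0; report 23 gives 1 > 0. Violating.
Others report (23, 24, 24): truth gives 0; report 23 gives 1 > 0. Violating.
Others report (2, 2, 2): truth gives 0; no alternative beats it.
Others report (2, 2, 7): truth gives 0; no alternative beats it.
(Checking all 64 profiles: 8 have a profitable deviation, 56 do not.)

8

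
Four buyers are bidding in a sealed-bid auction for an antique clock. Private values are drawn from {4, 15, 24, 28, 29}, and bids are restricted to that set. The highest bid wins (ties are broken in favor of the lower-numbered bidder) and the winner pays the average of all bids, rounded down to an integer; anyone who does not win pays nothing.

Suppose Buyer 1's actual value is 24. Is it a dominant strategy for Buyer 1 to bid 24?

No

Consider the case where Buyer 2 bids 4, Buyer 3 bids 4 and Buyer 4 bids 4.
Truthful bid 24: wins, pays 9, utility 24 - 9 = 15.
Bid 4 instead: wins, pays 4, utility 24 - 4 = 20.
Since 20 > 15, bidding 4 is strictly better here, so truthful bidding is not dominant.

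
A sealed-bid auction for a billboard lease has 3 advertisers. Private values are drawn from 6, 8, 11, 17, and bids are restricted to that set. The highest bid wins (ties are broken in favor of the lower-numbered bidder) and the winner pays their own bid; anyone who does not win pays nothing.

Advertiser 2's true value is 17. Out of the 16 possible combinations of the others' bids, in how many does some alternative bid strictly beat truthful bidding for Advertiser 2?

6

Others bid (6, 6): truth gives 0; bid 8 gives 9 > 0. Violating.
Others bid (6, 8): truth gives 0; bid 8 gives 9 > 0. Violating.
Others bid (6, 11): truth gives 0; bid 11 gives 6 > 0. Violating.
Others bid (8, 6): truth gives 0; bid 11 gives 6 > 0. Violating.
Others bid (6, 17): truth gives 0; no alternative beats it.
Others bid (8, 17): truth gives 0; no alternative beats it.
(Checking all 16 profiles: 6 have a profitable deviation, 10 do not.)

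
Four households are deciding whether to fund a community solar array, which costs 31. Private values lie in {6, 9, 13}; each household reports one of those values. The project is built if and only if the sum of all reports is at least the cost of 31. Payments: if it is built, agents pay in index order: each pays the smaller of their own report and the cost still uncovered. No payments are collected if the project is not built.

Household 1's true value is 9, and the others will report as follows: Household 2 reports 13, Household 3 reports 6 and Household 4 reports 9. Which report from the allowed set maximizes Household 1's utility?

Report 6: project built, pays 6, utility 9 - 6 = 3.
Report 9: project built, pays 9, utility 9 - 9 = 0.
Report 13: project built, pays 13, utility 9 - 13 = -4.
The best choice is 6 with utility 3.

6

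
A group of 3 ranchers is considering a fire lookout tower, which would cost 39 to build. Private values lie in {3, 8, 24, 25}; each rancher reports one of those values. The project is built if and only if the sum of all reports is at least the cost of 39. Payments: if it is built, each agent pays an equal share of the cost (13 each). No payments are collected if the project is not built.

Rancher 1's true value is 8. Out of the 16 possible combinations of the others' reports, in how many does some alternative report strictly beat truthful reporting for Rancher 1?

4

Others report (8, 24): truth gives -5; report 3 gives 0 > -5. Violating.
Others report (8, 25): truth gives -5; report 3 gives 0 > -5. Violating.
Others report (24, 8): truth gives -5; report 3 gives 0 > -5. Violating.
Others report (25, 8): truth gives -5; report 3 gives 0 > -5. Violating.
Others report (3, 3): truth gives 0; no alternative beats it.
Others report (3, 8): truth gives 0; no alternative beats it.
(Checking all 16 profiles: 4 have a profitable deviation, 12 do not.)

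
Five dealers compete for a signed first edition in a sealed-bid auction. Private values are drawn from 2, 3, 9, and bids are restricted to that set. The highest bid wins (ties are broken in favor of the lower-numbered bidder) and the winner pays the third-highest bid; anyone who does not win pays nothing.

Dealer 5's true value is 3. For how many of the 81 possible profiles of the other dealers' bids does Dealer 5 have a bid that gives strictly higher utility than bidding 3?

Others bid (2, 2, 2, 3): truth gives 0; bid 9 gives 1 > 0. Violating.
Others bid (2, 2, 3, 2): truth gives 0; bid 9 gives 1 > 0. Violating.
Others bid (2, 3, 2, 2): truth gives 0; bid 9 gives 1 > 0. Violating.
Others bid (3, 2, 2, 2): truth gives 0; bid 9 gives 1 > 0. Violating.
Others bid (2, 2, 2, 2): truth gives 1; no alternative beats it.
Others bid (2, 2, 2, 9): truth gives 0; no alternative beats it.
(Checking all 81 profiles: 4 have a profitable deviation, 77 do not.)

4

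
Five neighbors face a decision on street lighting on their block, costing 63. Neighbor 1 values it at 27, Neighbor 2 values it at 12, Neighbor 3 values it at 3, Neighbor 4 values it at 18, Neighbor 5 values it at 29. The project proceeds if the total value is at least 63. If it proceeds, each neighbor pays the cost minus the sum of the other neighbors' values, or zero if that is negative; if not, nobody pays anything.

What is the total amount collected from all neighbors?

Total value 89 ≥ cost 63, so it is built.
Neighbor 1: others sum to 62; max(0, 63 - 62) = 1.
Neighbor 2: others sum to 77; max(0, 63 - 77) = 0.
Neighbor 3: others sum to 86; max(0, 63 - 86) = 0.
Neighbor 4: others sum to 71; max(0, 63 - 71) = 0.
Neighbor 5: others sum to 60; max(0, 63 - 60) = 3.
Total collected = 1 + 0 + 0 + 0 + 3 = 4.

4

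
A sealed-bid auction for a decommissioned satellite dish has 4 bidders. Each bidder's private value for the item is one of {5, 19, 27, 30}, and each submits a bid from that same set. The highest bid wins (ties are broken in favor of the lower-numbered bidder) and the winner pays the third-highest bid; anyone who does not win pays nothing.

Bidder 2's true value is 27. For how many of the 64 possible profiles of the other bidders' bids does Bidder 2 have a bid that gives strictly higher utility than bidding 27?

12

Others bid (5, 5, 30): truth gives 0; bid 30 gives 22 > 0. Violating.
Others bid (5, 19, 30): truth gives 0; bid 30 gives 8 > 0. Violating.
Others bid (5, 30, 5): truth gives 0; bid 30 gives 22 > 0. Violating.
Others bid (5, 30, 19): truth gives 0; bid 30 gives 8 > 0. Violating.
Others bid (5, 5, 5): truth gives 22; no alternative beats it.
Others bid (5, 5, 19): truth gives 22; no alternative beats it.
(Checking all 64 profiles: 12 have a profitable deviation, 52 do not.)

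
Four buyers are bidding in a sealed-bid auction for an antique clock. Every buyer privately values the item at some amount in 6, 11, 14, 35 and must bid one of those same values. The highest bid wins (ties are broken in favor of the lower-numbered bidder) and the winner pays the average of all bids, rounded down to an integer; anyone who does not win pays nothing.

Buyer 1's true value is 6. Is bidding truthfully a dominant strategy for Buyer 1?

Yes

Check each profile of the others' bids and compare truth against every alternative bid.
Others bid (11, 11, 11): truth gives 0, best alternative gives -5.
Others bid (6, 11, 11): truth gives 0, best alternative gives -3.
Others bid (11, 6, 11): truth gives 0, best alternative gives -3.
Others bid (11, 11, 6): truth gives 0, best alternative gives -3.
Others bid (6, 6, 11): truth gives 0, best alternative gives -2.
Others bid (6, 11, 6): truth gives 0, best alternative gives -2.
(Remaining 58 profiles checked similarly; truth is weakly best in each.)
In every case the truthful bid is at least as good as any alternative, so it is a dominant strategy.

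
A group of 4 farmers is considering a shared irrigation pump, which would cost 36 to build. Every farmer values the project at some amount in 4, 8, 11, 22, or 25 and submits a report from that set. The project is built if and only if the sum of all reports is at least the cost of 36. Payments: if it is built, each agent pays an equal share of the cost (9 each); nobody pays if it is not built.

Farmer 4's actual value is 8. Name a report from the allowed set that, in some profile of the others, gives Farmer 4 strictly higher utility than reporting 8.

Suppose Farmer 1 reports 4, Farmer 2 reports 4 and Farmer 3 reports 22.
Report 8: project built, pays 9, utility 8 - 9 = -1.
Report 4: project not built, utility 0.
So reporting 4 beats truth here (0 > -1).

4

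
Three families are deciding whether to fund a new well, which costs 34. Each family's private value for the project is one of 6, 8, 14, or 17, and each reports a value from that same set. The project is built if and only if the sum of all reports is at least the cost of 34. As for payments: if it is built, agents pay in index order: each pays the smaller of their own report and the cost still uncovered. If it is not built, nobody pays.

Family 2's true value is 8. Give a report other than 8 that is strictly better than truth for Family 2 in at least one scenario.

6

Suppose Family 1 reports 14 and Family 3 reports 14.
Report 8: project built, pays 8, utility 8 - 8 = 0.
Report 6: project built, pays 6, utility 8 - 6 = 2.
So reporting 6 beats truth here (2 > 0).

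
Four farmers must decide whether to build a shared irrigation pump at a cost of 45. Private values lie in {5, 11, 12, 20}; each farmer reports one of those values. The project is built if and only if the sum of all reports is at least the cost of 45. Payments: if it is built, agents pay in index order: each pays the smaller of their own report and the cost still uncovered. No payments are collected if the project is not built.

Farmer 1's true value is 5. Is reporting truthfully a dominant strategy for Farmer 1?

Yes

Check each profile of the others' reports and compare truth against every alternative report.
Others report (5, 11, 20): truth gives 0, best alternative gives -6.
Others report (5, 12, 20): truth gives 0, best alternative gives -6.
Others report (5, 20, 11): truth gives 0, best alternative gives -6.
Others report (5, 20, 12): truth gives 0, best alternative gives -6.
Others report (5, 20, 20): truth gives 0, best alternative gives -6.
Others report (11, 5, 20): truth gives 0, best alternative gives -6.
(Remaining 58 profiles checked similarly; truth is weakly best in each.)
In every case the truthful report is at least as good as any alternative, so it is a dominant strategy.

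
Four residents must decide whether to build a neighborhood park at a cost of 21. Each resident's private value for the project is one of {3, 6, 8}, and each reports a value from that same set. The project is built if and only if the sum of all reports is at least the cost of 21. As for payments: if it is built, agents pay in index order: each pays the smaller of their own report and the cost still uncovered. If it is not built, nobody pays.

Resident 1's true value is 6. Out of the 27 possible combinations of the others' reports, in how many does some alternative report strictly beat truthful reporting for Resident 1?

Others report (3, 8, 8): truth gives 0; report 3 gives 3 > 0. Violating.
Others report (6, 6, 6): truth gives 0; report 3 gives 3 > 0. Violating.
Others report (6, 6, 8): truth gives 0; report 3 gives 3 > 0. Violating.
Others report (6, 8, 6): truth gives 0; report 3 gives 3 > 0. Violating.
Others report (3, 3, 3): truth gives 0; no alternative beats it.
Others report (3, 3, 6): truth gives 0; no alternative beats it.
(Checking all 27 profiles: 11 have a profitable deviation, 16 do not.)

11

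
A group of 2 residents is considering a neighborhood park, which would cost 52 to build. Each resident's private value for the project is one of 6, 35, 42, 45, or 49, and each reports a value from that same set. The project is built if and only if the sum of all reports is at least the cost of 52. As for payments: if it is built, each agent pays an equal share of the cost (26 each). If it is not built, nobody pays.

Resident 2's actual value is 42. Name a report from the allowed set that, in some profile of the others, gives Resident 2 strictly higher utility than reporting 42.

49

Suppose Resident 1 reports 6.
Report 42: project not built, utility 0.
Report 49: project built, pays 26, utility 42 - 26 = 16.
So reporting 49 beats truth here (16 > 0).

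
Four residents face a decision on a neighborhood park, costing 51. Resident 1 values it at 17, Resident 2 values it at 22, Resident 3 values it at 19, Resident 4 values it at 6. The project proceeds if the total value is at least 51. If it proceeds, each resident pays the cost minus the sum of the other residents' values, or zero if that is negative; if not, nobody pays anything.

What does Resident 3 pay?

Total value 64 ≥ cost 51, so the project is built.
The other residents' values sum to 45.
Cost minus that sum is 51 - 45 = 6.

6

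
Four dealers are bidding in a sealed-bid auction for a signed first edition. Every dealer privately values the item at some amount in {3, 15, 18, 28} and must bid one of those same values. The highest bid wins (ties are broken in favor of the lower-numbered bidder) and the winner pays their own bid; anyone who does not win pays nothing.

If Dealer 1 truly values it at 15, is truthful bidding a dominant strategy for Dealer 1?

Consider the case where Dealer 2 bids 3, Dealer 3 bids 3 and Dealer 4 bids 3.
Truthful bid 15: wins, pays 15, utility 15 - 15 = 0.
Bid 3 instead: wins, pays 3, utility 15 - 3 = 12.
Since 12 > 0, bidding 3 is strictly better here, so truthful bidding is not dominant.

No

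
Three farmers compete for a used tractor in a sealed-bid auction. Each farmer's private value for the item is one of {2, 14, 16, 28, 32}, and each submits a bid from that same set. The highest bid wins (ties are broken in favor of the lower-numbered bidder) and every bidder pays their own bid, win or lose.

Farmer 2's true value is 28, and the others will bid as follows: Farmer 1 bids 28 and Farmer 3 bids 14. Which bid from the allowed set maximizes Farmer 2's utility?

Bid 2: loses but pays 2, utility -2.
Bid 14: loses but pays 14, utility -14.
Bid 16: loses but pays 16, utility -16.
Bid 28: loses but pays 28, utility -28.
Bid 32: wins, pays 32, utility 28 - 32 = -4.
The best choice is 2 with utility -2.

2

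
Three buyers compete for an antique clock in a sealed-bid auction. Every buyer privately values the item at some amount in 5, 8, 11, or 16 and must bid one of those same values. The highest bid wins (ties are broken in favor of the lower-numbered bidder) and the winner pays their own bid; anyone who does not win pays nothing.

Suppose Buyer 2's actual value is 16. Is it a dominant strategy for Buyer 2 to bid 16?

Consider the case where Buyer 1 bids 5 and Buyer 3 bids 5.
Truthful bid 16: wins, pays 16, utility 16 - 16 = 0.
Bid 8 instead: wins, pays 8, utility 16 - 8 = 8.
Since 8 > 0, bidding 8 is strictly better here, so truthful bidding is not dominant.

No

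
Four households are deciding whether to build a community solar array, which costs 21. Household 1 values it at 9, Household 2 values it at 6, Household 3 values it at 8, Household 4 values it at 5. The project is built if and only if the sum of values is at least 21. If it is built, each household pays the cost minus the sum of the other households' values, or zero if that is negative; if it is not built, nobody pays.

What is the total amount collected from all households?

Total value 28 ≥ cost 21, so it is built.
Household 1: others sum to 19; max(0, 21 - 19) = 2.
Household 2: others sum to 22; max(0, 21 - 22) = 0.
Household 3: others sum to 20; max(0, 21 - 20) = 1.
Household 4: others sum to 23; max(0, 21 - 23) = 0.
Total collected = 2 + 0 + 1 + 0 = 3.

3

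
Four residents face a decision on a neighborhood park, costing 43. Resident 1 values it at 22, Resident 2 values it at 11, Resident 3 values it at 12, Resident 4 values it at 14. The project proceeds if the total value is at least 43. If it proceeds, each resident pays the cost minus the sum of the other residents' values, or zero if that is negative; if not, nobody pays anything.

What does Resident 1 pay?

Total value 59 ≥ cost 43, so the project is built.
The other residents' values sum to 37.
Cost minus that sum is 43 - 37 = 6.

6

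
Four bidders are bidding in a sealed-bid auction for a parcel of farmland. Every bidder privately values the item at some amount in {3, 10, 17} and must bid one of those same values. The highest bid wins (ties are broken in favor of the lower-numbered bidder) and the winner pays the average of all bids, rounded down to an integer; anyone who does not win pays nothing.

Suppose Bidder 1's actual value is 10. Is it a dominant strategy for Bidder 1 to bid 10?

Consider the case where Bidder 2 bids 3, Bidder 3 bids 3 and Bidder 4 bids 3.
Truthful bid 10: wins, pays 4, utility 10 - 4 = 6.
Bid 3 instead: wins, pays 3, utility 10 - 3 = 7.
Since 7 > 6, bidding 3 is strictly better here, so truthful bidding is not dominant.

No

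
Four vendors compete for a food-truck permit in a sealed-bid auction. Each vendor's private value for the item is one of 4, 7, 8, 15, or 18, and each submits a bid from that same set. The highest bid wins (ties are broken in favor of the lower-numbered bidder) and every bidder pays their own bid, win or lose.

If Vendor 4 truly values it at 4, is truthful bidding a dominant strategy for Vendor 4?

No

Consider the case where Vendor 1 bids 4, Vendor 2 bids 4 and Vendor 3 bids 4.
Truthful bid 4: loses but pays 4, utility -4.
Bid 7 instead: wins, pays 7, utility 4 - 7 = -3.
Since -3 > -4, bidding 7 is strictly better here, so truthful bidding is not dominant.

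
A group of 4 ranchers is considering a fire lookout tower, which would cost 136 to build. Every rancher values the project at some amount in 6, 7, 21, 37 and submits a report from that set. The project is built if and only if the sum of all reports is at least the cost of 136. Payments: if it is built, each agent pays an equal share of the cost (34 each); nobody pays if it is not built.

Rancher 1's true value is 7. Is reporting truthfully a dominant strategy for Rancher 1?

Yes

Check each profile of the others' reports and compare truth against every alternative report.
Others report (6, 6, 6): truth gives 0, best alternative gives 0.
Others report (6, 6, 7): truth gives 0, best alternative gives 0.
Others report (6, 6, 21): truth gives 0, best alternative gives 0.
Others report (6, 6, 37): truth gives 0, best alternative gives 0.
Others report (6, 7, 6): truth gives 0, best alternative gives 0.
Others report (6, 7, 7): truth gives 0, best alternative gives 0.
(Remaining 58 profiles checked similarly; truth is weakly best in each.)
In every case the truthful report is at least as good as any alternative, so it is a dominant strategy.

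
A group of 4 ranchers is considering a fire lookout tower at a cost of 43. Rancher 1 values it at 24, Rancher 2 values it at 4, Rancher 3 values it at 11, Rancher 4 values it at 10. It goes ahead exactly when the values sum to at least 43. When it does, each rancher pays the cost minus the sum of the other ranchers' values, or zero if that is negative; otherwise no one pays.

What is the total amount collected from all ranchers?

27

Total value 49 ≥ cost 43, so it is built.
Rancher 1: others sum to 25; max(0, 43 - 25) = 18.
Rancher 2: others sum to 45; max(0, 43 - 45) = 0.
Rancher 3: others sum to 38; max(0, 43 - 38) = 5.
Rancher 4: others sum to 39; max(0, 43 - 39) = 4.
Total collected = 18 + 0 + 5 + 4 = 27.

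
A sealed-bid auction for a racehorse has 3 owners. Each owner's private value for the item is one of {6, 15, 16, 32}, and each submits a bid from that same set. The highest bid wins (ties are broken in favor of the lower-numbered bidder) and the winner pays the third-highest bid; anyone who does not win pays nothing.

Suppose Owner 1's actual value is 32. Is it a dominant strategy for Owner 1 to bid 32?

Yes

Check each profile of the others' bids and compare truth against every alternative bid.
Others bid (6, 32): truth gives 26, best alternative gives 0.
Others bid (32, 6): truth gives 26, best alternative gives 0.
Others bid (15, 32): truth gives 17, best alternative gives 0.
Others bid (32, 15): truth gives 17, best alternative gives 0.
Others bid (16, 32): truth gives 16, best alternative gives 0.
Others bid (32, 16): truth gives 16, best alternative gives 0.
(Remaining 10 profiles checked similarly; truth is weakly best in each.)
In every case the truthful bid is at least as good as any alternative, so it is a dominant strategy.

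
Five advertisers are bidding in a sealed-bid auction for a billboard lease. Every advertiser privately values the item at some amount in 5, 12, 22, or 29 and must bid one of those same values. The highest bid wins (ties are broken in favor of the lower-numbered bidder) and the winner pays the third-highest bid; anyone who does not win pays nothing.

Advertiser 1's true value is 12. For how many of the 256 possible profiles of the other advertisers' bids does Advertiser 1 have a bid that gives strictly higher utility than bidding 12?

Others bid (5, 5, 5, 22): truth gives 0; bid 22 gives 7 > 0. Violating.
Others bid (5, 5, 5, 29): truth gives 0; bid 29 gives 7 > 0. Violating.
Others bid (5, 5, 22, 5): truth gives 0; bid 22 gives 7 > 0. Violating.
Others bid (5, 5, 29, 5): truth gives 0; bid 29 gives 7 > 0. Violating.
Others bid (5, 5, 5, 5): truth gives 7; no alternative beats it.
Others bid (5, 5, 5, 12): truth gives 7; no alternative beats it.
(Checking all 256 profiles: 8 have a profitable deviation, 248 do not.)

8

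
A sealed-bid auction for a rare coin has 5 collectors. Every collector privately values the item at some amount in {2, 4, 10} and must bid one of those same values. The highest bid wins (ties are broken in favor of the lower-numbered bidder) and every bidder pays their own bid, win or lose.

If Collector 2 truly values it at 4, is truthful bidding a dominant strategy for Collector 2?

Consider the case where Collector 1 bids 2, Collector 3 bids 2, Collector 4 bids 2 and Collector 5 bids 10.
Truthful bid 4: loses but pays 4, utility -4.
Bid 2 instead: loses but pays 2, utility -2.
Since -2 > -4, bidding 2 is strictly better here, so truthful bidding is not dominant.

No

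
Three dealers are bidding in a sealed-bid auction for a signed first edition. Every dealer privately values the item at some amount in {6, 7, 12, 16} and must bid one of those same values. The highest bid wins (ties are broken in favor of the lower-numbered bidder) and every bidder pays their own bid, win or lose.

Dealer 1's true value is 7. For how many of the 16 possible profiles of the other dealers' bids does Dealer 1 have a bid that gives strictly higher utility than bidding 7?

13

Others bid (6, 6): truth gives 0; bid 6 gives 1 > 0. Violating.
Others bid (6, 12): truth gives -7; bid 12 gives -5 > -7. Violating.
Others bid (6, 16): truth gives -7; bid 6 gives -6 > -7. Violating.
Others bid (7, 12): truth gives -7; bid 12 gives -5 > -7. Violating.
Others bid (6, 7): truth gives 0; no alternative beats it.
Others bid (7, 6): truth gives 0; no alternative beats it.
(Checking all 16 profiles: 13 have a profitable deviation, 3 do not.)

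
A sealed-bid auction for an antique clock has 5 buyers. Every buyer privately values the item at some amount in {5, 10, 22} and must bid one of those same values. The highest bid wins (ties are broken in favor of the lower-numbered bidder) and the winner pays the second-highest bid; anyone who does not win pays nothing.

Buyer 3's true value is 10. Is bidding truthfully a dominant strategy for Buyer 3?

Yes

Check each profile of the others' bids and compare truth against every alternative bid.
Others bid (5, 5, 5, 5): truth gives 5, best alternative gives 5.
Others bid (5, 5, 5, 10): truth gives 0, best alternative gives 0.
Others bid (5, 5, 5, 22): truth gives 0, best alternative gives 0.
Others bid (5, 5, 10, 5): truth gives 0, best alternative gives 0.
Others bid (5, 5, 10, 10): truth gives 0, best alternative gives 0.
Others bid (5, 5, 10, 22): truth gives 0, best alternative gives 0.
(Remaining 75 profiles checked similarly; truth is weakly best in each.)
In every case the truthful bid is at least as good as any alternative, so it is a dominant strategy.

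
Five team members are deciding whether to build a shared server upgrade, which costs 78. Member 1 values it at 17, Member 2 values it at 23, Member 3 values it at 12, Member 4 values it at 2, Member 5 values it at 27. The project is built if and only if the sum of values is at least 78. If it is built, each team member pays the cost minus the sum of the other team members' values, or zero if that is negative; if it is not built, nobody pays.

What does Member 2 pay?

Total value 81 ≥ cost 78, so the project is built.
The other team members' values sum to 58.
Cost minus that sum is 78 - 58 = 20.

20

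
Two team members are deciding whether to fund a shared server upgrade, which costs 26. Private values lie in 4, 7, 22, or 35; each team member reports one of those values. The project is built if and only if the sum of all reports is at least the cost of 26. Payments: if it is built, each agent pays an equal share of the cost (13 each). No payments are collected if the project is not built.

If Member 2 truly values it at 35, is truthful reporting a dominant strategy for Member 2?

Check each profile of the others' reports and compare truth against every alternative report.
Others report (4): truth gives 22, best alternative gives 22.
Others report (7): truth gives 22, best alternative gives 22.
Others report (22): truth gives 22, best alternative gives 22.
Others report (35): truth gives 22, best alternative gives 22.
In every case the truthful report is at least as good as any alternative, so it is a dominant strategy.

Yes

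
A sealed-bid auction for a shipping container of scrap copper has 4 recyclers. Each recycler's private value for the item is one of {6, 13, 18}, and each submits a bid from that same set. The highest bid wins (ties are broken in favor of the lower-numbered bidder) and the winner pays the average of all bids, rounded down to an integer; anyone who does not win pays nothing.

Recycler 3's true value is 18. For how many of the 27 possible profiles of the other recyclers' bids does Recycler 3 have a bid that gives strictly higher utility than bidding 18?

2

Others bid (6, 6, 6): truth gives 9; bid 13 gives 11 > 9. Violating.
Others bid (6, 6, 13): truth gives 8; bid 13 gives 9 > 8. Violating.
Others bid (6, 6, 18): truth gives 6; no alternative beats it.
Others bid (6, 13, 6): truth gives 8; no alternative beats it.
(Checking all 27 profiles: 2 have a profitable deviation, 25 do not.)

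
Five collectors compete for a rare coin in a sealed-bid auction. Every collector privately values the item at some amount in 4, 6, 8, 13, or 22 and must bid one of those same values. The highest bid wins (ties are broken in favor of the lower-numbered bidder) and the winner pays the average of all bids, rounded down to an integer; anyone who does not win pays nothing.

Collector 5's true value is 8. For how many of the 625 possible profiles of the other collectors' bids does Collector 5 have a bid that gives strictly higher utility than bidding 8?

Others bid (4, 4, 4, 8): truth gives 0; bid 13 gives 2 > 0. Violating.
Others bid (4, 4, 6, 8): truth gives 0; bid 13 gives 1 > 0. Violating.
Others bid (4, 4, 8, 4): truth gives 0; bid 13 gives 2 > 0. Violating.
Others bid (4, 4, 8, 6): truth gives 0; bid 13 gives 1 > 0. Violating.
Others bid (4, 4, 4, 4): truth gives 4; no alternative beats it.
Others bid (4, 4, 4, 6): truth gives 3; no alternative beats it.
(Checking all 625 profiles: 50 have a profitable deviation, 575 do not.)

50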